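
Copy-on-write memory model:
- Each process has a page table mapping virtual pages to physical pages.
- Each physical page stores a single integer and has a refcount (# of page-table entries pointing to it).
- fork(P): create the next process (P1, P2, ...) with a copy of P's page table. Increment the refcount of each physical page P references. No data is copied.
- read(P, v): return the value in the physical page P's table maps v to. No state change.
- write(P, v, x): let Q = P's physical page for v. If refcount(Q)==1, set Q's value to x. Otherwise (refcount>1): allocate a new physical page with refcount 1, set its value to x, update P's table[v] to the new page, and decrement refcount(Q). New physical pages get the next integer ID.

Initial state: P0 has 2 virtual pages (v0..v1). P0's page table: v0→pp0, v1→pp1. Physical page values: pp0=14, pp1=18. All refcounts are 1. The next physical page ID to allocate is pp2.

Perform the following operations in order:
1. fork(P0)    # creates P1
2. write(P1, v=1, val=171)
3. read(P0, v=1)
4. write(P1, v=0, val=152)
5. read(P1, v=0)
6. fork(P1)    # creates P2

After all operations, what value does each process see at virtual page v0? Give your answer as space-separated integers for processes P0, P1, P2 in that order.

Answer: 14 152 152

Derivation:
Op 1: fork(P0) -> P1. 2 ppages; refcounts: pp0:2 pp1:2
Op 2: write(P1, v1, 171). refcount(pp1)=2>1 -> COPY to pp2. 3 ppages; refcounts: pp0:2 pp1:1 pp2:1
Op 3: read(P0, v1) -> 18. No state change.
Op 4: write(P1, v0, 152). refcount(pp0)=2>1 -> COPY to pp3. 4 ppages; refcounts: pp0:1 pp1:1 pp2:1 pp3:1
Op 5: read(P1, v0) -> 152. No state change.
Op 6: fork(P1) -> P2. 4 ppages; refcounts: pp0:1 pp1:1 pp2:2 pp3:2
P0: v0 -> pp0 = 14
P1: v0 -> pp3 = 152
P2: v0 -> pp3 = 152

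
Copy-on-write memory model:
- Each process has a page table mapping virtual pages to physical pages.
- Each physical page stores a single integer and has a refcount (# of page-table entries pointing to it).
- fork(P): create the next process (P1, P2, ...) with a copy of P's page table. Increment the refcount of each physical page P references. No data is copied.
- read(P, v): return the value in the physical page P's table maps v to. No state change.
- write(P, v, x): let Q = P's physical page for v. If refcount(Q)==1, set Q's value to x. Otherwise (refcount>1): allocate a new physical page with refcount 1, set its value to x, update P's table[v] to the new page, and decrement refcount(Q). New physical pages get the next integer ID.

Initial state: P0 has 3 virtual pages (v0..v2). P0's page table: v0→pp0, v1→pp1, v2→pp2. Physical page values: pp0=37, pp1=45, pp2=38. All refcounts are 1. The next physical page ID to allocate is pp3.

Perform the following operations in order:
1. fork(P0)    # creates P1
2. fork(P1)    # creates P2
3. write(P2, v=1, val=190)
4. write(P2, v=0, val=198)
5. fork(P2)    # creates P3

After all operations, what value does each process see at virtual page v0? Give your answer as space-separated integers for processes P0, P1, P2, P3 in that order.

Op 1: fork(P0) -> P1. 3 ppages; refcounts: pp0:2 pp1:2 pp2:2
Op 2: fork(P1) -> P2. 3 ppages; refcounts: pp0:3 pp1:3 pp2:3
Op 3: write(P2, v1, 190). refcount(pp1)=3>1 -> COPY to pp3. 4 ppages; refcounts: pp0:3 pp1:2 pp2:3 pp3:1
Op 4: write(P2, v0, 198). refcount(pp0)=3>1 -> COPY to pp4. 5 ppages; refcounts: pp0:2 pp1:2 pp2:3 pp3:1 pp4:1
Op 5: fork(P2) -> P3. 5 ppages; refcounts: pp0:2 pp1:2 pp2:4 pp3:2 pp4:2
P0: v0 -> pp0 = 37
P1: v0 -> pp0 = 37
P2: v0 -> pp4 = 198
P3: v0 -> pp4 = 198

Answer: 37 37 198 198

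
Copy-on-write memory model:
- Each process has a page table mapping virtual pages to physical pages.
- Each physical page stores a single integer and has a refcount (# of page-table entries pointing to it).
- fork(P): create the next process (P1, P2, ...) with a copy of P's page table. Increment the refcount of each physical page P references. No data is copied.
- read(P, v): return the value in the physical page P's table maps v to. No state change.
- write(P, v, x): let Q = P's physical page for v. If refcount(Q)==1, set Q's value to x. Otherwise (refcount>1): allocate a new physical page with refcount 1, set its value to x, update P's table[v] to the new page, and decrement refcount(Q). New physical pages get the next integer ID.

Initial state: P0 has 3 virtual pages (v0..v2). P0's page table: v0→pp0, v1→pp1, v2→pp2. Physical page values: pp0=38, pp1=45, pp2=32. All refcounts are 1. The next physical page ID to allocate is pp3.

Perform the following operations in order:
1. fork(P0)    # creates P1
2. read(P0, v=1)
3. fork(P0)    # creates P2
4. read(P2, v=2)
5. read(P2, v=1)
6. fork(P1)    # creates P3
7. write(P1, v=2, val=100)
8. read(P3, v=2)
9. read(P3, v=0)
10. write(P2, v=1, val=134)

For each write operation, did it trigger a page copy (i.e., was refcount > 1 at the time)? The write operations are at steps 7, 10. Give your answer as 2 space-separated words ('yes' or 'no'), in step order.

Op 1: fork(P0) -> P1. 3 ppages; refcounts: pp0:2 pp1:2 pp2:2
Op 2: read(P0, v1) -> 45. No state change.
Op 3: fork(P0) -> P2. 3 ppages; refcounts: pp0:3 pp1:3 pp2:3
Op 4: read(P2, v2) -> 32. No state change.
Op 5: read(P2, v1) -> 45. No state change.
Op 6: fork(P1) -> P3. 3 ppages; refcounts: pp0:4 pp1:4 pp2:4
Op 7: write(P1, v2, 100). refcount(pp2)=4>1 -> COPY to pp3. 4 ppages; refcounts: pp0:4 pp1:4 pp2:3 pp3:1
Op 8: read(P3, v2) -> 32. No state change.
Op 9: read(P3, v0) -> 38. No state change.
Op 10: write(P2, v1, 134). refcount(pp1)=4>1 -> COPY to pp4. 5 ppages; refcounts: pp0:4 pp1:3 pp2:3 pp3:1 pp4:1

yes yes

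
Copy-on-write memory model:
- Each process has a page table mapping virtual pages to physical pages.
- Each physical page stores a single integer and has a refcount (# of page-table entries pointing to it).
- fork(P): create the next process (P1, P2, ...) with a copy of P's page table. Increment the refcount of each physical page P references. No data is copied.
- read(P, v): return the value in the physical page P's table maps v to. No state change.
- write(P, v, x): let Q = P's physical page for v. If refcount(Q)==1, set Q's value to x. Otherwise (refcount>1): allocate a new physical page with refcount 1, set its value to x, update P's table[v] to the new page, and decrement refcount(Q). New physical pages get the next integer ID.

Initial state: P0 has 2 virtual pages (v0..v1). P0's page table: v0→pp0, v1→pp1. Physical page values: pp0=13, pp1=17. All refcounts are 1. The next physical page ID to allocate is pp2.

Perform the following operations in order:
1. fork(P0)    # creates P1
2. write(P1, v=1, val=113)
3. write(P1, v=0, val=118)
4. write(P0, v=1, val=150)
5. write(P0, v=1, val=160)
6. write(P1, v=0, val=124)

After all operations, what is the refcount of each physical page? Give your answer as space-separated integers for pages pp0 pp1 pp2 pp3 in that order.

Op 1: fork(P0) -> P1. 2 ppages; refcounts: pp0:2 pp1:2
Op 2: write(P1, v1, 113). refcount(pp1)=2>1 -> COPY to pp2. 3 ppages; refcounts: pp0:2 pp1:1 pp2:1
Op 3: write(P1, v0, 118). refcount(pp0)=2>1 -> COPY to pp3. 4 ppages; refcounts: pp0:1 pp1:1 pp2:1 pp3:1
Op 4: write(P0, v1, 150). refcount(pp1)=1 -> write in place. 4 ppages; refcounts: pp0:1 pp1:1 pp2:1 pp3:1
Op 5: write(P0, v1, 160). refcount(pp1)=1 -> write in place. 4 ppages; refcounts: pp0:1 pp1:1 pp2:1 pp3:1
Op 6: write(P1, v0, 124). refcount(pp3)=1 -> write in place. 4 ppages; refcounts: pp0:1 pp1:1 pp2:1 pp3:1

Answer: 1 1 1 1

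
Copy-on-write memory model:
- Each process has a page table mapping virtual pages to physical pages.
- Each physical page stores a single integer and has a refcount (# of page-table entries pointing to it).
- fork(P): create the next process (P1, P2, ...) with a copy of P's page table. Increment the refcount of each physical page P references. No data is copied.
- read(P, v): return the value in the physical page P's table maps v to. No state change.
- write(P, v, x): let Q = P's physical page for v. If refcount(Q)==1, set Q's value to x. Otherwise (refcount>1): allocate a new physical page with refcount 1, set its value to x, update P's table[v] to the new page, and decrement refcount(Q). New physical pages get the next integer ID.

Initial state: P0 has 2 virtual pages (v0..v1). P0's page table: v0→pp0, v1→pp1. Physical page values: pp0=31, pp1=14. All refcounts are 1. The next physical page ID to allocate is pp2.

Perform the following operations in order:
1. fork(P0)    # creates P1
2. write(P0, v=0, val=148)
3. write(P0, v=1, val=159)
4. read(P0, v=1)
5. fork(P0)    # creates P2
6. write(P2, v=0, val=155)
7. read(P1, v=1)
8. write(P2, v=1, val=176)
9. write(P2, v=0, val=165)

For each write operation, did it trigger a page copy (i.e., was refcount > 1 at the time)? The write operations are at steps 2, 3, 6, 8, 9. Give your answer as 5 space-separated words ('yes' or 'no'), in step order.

Op 1: fork(P0) -> P1. 2 ppages; refcounts: pp0:2 pp1:2
Op 2: write(P0, v0, 148). refcount(pp0)=2>1 -> COPY to pp2. 3 ppages; refcounts: pp0:1 pp1:2 pp2:1
Op 3: write(P0, v1, 159). refcount(pp1)=2>1 -> COPY to pp3. 4 ppages; refcounts: pp0:1 pp1:1 pp2:1 pp3:1
Op 4: read(P0, v1) -> 159. No state change.
Op 5: fork(P0) -> P2. 4 ppages; refcounts: pp0:1 pp1:1 pp2:2 pp3:2
Op 6: write(P2, v0, 155). refcount(pp2)=2>1 -> COPY to pp4. 5 ppages; refcounts: pp0:1 pp1:1 pp2:1 pp3:2 pp4:1
Op 7: read(P1, v1) -> 14. No state change.
Op 8: write(P2, v1, 176). refcount(pp3)=2>1 -> COPY to pp5. 6 ppages; refcounts: pp0:1 pp1:1 pp2:1 pp3:1 pp4:1 pp5:1
Op 9: write(P2, v0, 165). refcount(pp4)=1 -> write in place. 6 ppages; refcounts: pp0:1 pp1:1 pp2:1 pp3:1 pp4:1 pp5:1

yes yes yes yes no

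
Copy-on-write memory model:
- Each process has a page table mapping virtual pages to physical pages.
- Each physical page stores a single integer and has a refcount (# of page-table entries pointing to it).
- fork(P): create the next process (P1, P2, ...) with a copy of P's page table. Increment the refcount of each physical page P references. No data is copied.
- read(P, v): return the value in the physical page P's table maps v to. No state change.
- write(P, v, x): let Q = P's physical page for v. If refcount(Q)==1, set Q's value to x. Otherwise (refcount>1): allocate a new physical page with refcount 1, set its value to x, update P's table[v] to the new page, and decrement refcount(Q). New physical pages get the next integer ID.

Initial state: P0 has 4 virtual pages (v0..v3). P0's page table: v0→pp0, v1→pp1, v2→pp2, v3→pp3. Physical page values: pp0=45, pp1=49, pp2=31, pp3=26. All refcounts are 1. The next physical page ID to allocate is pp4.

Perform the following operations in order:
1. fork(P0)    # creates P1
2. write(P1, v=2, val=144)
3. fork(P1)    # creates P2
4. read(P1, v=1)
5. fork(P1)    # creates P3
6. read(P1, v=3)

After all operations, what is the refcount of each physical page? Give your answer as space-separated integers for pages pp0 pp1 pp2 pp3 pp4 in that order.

Answer: 4 4 1 4 3

Derivation:
Op 1: fork(P0) -> P1. 4 ppages; refcounts: pp0:2 pp1:2 pp2:2 pp3:2
Op 2: write(P1, v2, 144). refcount(pp2)=2>1 -> COPY to pp4. 5 ppages; refcounts: pp0:2 pp1:2 pp2:1 pp3:2 pp4:1
Op 3: fork(P1) -> P2. 5 ppages; refcounts: pp0:3 pp1:3 pp2:1 pp3:3 pp4:2
Op 4: read(P1, v1) -> 49. No state change.
Op 5: fork(P1) -> P3. 5 ppages; refcounts: pp0:4 pp1:4 pp2:1 pp3:4 pp4:3
Op 6: read(P1, v3) -> 26. No state change.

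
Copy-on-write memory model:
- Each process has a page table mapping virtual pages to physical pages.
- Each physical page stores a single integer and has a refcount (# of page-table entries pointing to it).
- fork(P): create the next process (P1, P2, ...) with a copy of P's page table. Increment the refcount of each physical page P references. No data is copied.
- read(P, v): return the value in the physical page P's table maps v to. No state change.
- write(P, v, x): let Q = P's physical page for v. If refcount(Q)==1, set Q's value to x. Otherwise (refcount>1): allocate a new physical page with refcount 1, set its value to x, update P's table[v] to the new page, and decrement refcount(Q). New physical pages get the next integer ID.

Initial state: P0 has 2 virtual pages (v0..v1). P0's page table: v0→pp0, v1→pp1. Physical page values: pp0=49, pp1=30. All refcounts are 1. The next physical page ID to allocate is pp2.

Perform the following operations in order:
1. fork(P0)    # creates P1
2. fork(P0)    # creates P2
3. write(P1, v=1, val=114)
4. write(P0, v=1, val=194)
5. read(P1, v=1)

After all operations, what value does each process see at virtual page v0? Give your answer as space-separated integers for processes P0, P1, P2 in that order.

Op 1: fork(P0) -> P1. 2 ppages; refcounts: pp0:2 pp1:2
Op 2: fork(P0) -> P2. 2 ppages; refcounts: pp0:3 pp1:3
Op 3: write(P1, v1, 114). refcount(pp1)=3>1 -> COPY to pp2. 3 ppages; refcounts: pp0:3 pp1:2 pp2:1
Op 4: write(P0, v1, 194). refcount(pp1)=2>1 -> COPY to pp3. 4 ppages; refcounts: pp0:3 pp1:1 pp2:1 pp3:1
Op 5: read(P1, v1) -> 114. No state change.
P0: v0 -> pp0 = 49
P1: v0 -> pp0 = 49
P2: v0 -> pp0 = 49

Answer: 49 49 49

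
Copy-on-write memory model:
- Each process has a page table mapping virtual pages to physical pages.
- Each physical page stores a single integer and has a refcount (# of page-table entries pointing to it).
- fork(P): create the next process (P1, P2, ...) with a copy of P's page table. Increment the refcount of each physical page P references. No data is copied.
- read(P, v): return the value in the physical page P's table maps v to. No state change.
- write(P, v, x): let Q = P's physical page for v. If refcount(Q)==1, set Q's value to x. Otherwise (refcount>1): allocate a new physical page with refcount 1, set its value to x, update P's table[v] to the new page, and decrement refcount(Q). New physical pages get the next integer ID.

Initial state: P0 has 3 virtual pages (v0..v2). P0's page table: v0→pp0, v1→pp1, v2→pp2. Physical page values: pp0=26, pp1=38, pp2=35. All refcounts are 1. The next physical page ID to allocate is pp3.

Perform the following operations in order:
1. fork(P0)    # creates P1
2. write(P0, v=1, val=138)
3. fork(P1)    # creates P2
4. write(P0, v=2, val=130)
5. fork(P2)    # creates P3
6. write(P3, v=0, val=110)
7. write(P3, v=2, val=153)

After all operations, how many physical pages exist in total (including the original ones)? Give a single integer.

Answer: 7

Derivation:
Op 1: fork(P0) -> P1. 3 ppages; refcounts: pp0:2 pp1:2 pp2:2
Op 2: write(P0, v1, 138). refcount(pp1)=2>1 -> COPY to pp3. 4 ppages; refcounts: pp0:2 pp1:1 pp2:2 pp3:1
Op 3: fork(P1) -> P2. 4 ppages; refcounts: pp0:3 pp1:2 pp2:3 pp3:1
Op 4: write(P0, v2, 130). refcount(pp2)=3>1 -> COPY to pp4. 5 ppages; refcounts: pp0:3 pp1:2 pp2:2 pp3:1 pp4:1
Op 5: fork(P2) -> P3. 5 ppages; refcounts: pp0:4 pp1:3 pp2:3 pp3:1 pp4:1
Op 6: write(P3, v0, 110). refcount(pp0)=4>1 -> COPY to pp5. 6 ppages; refcounts: pp0:3 pp1:3 pp2:3 pp3:1 pp4:1 pp5:1
Op 7: write(P3, v2, 153). refcount(pp2)=3>1 -> COPY to pp6. 7 ppages; refcounts: pp0:3 pp1:3 pp2:2 pp3:1 pp4:1 pp5:1 pp6:1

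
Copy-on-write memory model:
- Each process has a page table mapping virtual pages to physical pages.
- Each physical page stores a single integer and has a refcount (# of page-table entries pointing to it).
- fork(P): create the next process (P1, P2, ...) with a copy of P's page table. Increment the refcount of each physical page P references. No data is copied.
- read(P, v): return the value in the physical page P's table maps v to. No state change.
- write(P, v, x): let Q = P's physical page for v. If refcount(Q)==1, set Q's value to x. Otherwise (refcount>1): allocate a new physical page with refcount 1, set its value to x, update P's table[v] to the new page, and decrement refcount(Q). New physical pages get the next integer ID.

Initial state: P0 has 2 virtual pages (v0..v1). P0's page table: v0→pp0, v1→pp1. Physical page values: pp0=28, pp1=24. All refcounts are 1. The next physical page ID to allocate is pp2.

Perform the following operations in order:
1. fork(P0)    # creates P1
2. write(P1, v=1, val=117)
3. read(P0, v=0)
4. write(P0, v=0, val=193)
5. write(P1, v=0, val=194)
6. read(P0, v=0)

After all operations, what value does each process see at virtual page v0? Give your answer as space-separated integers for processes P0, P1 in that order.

Answer: 193 194

Derivation:
Op 1: fork(P0) -> P1. 2 ppages; refcounts: pp0:2 pp1:2
Op 2: write(P1, v1, 117). refcount(pp1)=2>1 -> COPY to pp2. 3 ppages; refcounts: pp0:2 pp1:1 pp2:1
Op 3: read(P0, v0) -> 28. No state change.
Op 4: write(P0, v0, 193). refcount(pp0)=2>1 -> COPY to pp3. 4 ppages; refcounts: pp0:1 pp1:1 pp2:1 pp3:1
Op 5: write(P1, v0, 194). refcount(pp0)=1 -> write in place. 4 ppages; refcounts: pp0:1 pp1:1 pp2:1 pp3:1
Op 6: read(P0, v0) -> 193. No state change.
P0: v0 -> pp3 = 193
P1: v0 -> pp0 = 194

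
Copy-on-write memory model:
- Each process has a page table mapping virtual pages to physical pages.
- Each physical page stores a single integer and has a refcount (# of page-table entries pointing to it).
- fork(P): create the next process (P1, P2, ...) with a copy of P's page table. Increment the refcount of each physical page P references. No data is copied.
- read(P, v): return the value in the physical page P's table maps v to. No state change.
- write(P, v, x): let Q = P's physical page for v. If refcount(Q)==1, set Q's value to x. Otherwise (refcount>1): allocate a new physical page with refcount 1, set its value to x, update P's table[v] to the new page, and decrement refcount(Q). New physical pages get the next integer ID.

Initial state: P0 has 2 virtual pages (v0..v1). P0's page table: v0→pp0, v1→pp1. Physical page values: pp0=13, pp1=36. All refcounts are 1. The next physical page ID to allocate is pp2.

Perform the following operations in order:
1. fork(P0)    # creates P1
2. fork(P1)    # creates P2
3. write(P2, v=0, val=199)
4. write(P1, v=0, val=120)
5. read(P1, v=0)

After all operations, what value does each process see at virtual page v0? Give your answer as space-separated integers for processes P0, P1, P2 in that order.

Op 1: fork(P0) -> P1. 2 ppages; refcounts: pp0:2 pp1:2
Op 2: fork(P1) -> P2. 2 ppages; refcounts: pp0:3 pp1:3
Op 3: write(P2, v0, 199). refcount(pp0)=3>1 -> COPY to pp2. 3 ppages; refcounts: pp0:2 pp1:3 pp2:1
Op 4: write(P1, v0, 120). refcount(pp0)=2>1 -> COPY to pp3. 4 ppages; refcounts: pp0:1 pp1:3 pp2:1 pp3:1
Op 5: read(P1, v0) -> 120. No state change.
P0: v0 -> pp0 = 13
P1: v0 -> pp3 = 120
P2: v0 -> pp2 = 199

Answer: 13 120 199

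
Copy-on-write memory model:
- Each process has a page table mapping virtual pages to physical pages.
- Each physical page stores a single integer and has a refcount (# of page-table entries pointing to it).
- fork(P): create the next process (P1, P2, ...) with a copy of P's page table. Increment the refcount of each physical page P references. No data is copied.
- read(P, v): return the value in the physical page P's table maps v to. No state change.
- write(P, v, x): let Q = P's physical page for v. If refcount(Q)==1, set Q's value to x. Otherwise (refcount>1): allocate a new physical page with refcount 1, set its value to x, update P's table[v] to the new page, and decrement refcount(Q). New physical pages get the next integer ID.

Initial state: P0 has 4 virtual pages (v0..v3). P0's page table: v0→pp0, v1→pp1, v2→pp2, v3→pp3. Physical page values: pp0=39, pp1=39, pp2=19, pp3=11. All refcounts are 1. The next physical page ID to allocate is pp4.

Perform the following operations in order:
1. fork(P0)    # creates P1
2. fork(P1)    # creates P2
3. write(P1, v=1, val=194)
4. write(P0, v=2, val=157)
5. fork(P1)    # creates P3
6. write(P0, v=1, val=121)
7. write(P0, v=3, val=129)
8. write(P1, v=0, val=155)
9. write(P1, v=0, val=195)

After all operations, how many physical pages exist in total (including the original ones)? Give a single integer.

Op 1: fork(P0) -> P1. 4 ppages; refcounts: pp0:2 pp1:2 pp2:2 pp3:2
Op 2: fork(P1) -> P2. 4 ppages; refcounts: pp0:3 pp1:3 pp2:3 pp3:3
Op 3: write(P1, v1, 194). refcount(pp1)=3>1 -> COPY to pp4. 5 ppages; refcounts: pp0:3 pp1:2 pp2:3 pp3:3 pp4:1
Op 4: write(P0, v2, 157). refcount(pp2)=3>1 -> COPY to pp5. 6 ppages; refcounts: pp0:3 pp1:2 pp2:2 pp3:3 pp4:1 pp5:1
Op 5: fork(P1) -> P3. 6 ppages; refcounts: pp0:4 pp1:2 pp2:3 pp3:4 pp4:2 pp5:1
Op 6: write(P0, v1, 121). refcount(pp1)=2>1 -> COPY to pp6. 7 ppages; refcounts: pp0:4 pp1:1 pp2:3 pp3:4 pp4:2 pp5:1 pp6:1
Op 7: write(P0, v3, 129). refcount(pp3)=4>1 -> COPY to pp7. 8 ppages; refcounts: pp0:4 pp1:1 pp2:3 pp3:3 pp4:2 pp5:1 pp6:1 pp7:1
Op 8: write(P1, v0, 155). refcount(pp0)=4>1 -> COPY to pp8. 9 ppages; refcounts: pp0:3 pp1:1 pp2:3 pp3:3 pp4:2 pp5:1 pp6:1 pp7:1 pp8:1
Op 9: write(P1, v0, 195). refcount(pp8)=1 -> write in place. 9 ppages; refcounts: pp0:3 pp1:1 pp2:3 pp3:3 pp4:2 pp5:1 pp6:1 pp7:1 pp8:1

Answer: 9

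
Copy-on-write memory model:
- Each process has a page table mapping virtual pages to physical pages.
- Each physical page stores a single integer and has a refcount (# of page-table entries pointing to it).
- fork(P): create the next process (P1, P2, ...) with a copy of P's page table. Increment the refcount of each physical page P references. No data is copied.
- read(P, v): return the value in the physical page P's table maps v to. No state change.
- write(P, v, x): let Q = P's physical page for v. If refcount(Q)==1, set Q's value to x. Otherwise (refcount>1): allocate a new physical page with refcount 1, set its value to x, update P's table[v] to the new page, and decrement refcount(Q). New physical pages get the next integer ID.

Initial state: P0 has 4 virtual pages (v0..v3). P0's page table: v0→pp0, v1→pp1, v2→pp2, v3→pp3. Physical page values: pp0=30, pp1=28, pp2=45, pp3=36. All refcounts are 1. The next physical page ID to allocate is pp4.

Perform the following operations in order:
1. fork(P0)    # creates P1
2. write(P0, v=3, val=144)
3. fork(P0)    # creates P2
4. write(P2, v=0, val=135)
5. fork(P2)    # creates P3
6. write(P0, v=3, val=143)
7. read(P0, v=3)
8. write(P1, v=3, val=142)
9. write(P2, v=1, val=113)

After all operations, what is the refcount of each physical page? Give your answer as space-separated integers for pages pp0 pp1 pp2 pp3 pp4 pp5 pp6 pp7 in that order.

Op 1: fork(P0) -> P1. 4 ppages; refcounts: pp0:2 pp1:2 pp2:2 pp3:2
Op 2: write(P0, v3, 144). refcount(pp3)=2>1 -> COPY to pp4. 5 ppages; refcounts: pp0:2 pp1:2 pp2:2 pp3:1 pp4:1
Op 3: fork(P0) -> P2. 5 ppages; refcounts: pp0:3 pp1:3 pp2:3 pp3:1 pp4:2
Op 4: write(P2, v0, 135). refcount(pp0)=3>1 -> COPY to pp5. 6 ppages; refcounts: pp0:2 pp1:3 pp2:3 pp3:1 pp4:2 pp5:1
Op 5: fork(P2) -> P3. 6 ppages; refcounts: pp0:2 pp1:4 pp2:4 pp3:1 pp4:3 pp5:2
Op 6: write(P0, v3, 143). refcount(pp4)=3>1 -> COPY to pp6. 7 ppages; refcounts: pp0:2 pp1:4 pp2:4 pp3:1 pp4:2 pp5:2 pp6:1
Op 7: read(P0, v3) -> 143. No state change.
Op 8: write(P1, v3, 142). refcount(pp3)=1 -> write in place. 7 ppages; refcounts: pp0:2 pp1:4 pp2:4 pp3:1 pp4:2 pp5:2 pp6:1
Op 9: write(P2, v1, 113). refcount(pp1)=4>1 -> COPY to pp7. 8 ppages; refcounts: pp0:2 pp1:3 pp2:4 pp3:1 pp4:2 pp5:2 pp6:1 pp7:1

Answer: 2 3 4 1 2 2 1 1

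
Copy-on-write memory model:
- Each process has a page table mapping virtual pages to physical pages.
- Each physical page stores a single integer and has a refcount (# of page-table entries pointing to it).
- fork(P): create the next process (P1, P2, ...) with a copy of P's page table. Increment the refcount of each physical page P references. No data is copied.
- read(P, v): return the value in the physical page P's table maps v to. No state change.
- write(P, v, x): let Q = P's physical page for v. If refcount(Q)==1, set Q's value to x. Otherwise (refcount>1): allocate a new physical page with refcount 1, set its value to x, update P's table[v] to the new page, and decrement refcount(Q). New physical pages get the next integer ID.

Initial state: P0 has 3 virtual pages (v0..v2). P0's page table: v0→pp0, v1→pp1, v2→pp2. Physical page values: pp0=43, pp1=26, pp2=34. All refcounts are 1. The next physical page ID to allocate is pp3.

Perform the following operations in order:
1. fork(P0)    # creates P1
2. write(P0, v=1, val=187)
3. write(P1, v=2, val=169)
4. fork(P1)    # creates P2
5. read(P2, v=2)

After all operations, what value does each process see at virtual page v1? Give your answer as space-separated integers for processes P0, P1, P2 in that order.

Answer: 187 26 26

Derivation:
Op 1: fork(P0) -> P1. 3 ppages; refcounts: pp0:2 pp1:2 pp2:2
Op 2: write(P0, v1, 187). refcount(pp1)=2>1 -> COPY to pp3. 4 ppages; refcounts: pp0:2 pp1:1 pp2:2 pp3:1
Op 3: write(P1, v2, 169). refcount(pp2)=2>1 -> COPY to pp4. 5 ppages; refcounts: pp0:2 pp1:1 pp2:1 pp3:1 pp4:1
Op 4: fork(P1) -> P2. 5 ppages; refcounts: pp0:3 pp1:2 pp2:1 pp3:1 pp4:2
Op 5: read(P2, v2) -> 169. No state change.
P0: v1 -> pp3 = 187
P1: v1 -> pp1 = 26
P2: v1 -> pp1 = 26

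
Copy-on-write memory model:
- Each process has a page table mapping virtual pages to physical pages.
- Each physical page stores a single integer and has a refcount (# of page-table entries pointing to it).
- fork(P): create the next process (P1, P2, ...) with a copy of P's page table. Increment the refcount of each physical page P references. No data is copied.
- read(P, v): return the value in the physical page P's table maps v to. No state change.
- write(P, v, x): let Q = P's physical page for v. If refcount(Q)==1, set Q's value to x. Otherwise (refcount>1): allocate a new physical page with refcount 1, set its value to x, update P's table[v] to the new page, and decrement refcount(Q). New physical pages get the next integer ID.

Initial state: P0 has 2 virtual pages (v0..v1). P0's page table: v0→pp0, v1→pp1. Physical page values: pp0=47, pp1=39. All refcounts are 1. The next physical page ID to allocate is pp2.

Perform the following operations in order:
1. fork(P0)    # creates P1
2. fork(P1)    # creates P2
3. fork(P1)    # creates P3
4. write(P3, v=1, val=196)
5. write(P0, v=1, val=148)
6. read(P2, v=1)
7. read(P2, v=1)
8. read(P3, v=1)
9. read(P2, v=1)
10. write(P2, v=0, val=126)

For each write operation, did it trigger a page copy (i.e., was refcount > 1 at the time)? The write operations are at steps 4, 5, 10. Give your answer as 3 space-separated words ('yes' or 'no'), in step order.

Op 1: fork(P0) -> P1. 2 ppages; refcounts: pp0:2 pp1:2
Op 2: fork(P1) -> P2. 2 ppages; refcounts: pp0:3 pp1:3
Op 3: fork(P1) -> P3. 2 ppages; refcounts: pp0:4 pp1:4
Op 4: write(P3, v1, 196). refcount(pp1)=4>1 -> COPY to pp2. 3 ppages; refcounts: pp0:4 pp1:3 pp2:1
Op 5: write(P0, v1, 148). refcount(pp1)=3>1 -> COPY to pp3. 4 ppages; refcounts: pp0:4 pp1:2 pp2:1 pp3:1
Op 6: read(P2, v1) -> 39. No state change.
Op 7: read(P2, v1) -> 39. No state change.
Op 8: read(P3, v1) -> 196. No state change.
Op 9: read(P2, v1) -> 39. No state change.
Op 10: write(P2, v0, 126). refcount(pp0)=4>1 -> COPY to pp4. 5 ppages; refcounts: pp0:3 pp1:2 pp2:1 pp3:1 pp4:1

yes yes yes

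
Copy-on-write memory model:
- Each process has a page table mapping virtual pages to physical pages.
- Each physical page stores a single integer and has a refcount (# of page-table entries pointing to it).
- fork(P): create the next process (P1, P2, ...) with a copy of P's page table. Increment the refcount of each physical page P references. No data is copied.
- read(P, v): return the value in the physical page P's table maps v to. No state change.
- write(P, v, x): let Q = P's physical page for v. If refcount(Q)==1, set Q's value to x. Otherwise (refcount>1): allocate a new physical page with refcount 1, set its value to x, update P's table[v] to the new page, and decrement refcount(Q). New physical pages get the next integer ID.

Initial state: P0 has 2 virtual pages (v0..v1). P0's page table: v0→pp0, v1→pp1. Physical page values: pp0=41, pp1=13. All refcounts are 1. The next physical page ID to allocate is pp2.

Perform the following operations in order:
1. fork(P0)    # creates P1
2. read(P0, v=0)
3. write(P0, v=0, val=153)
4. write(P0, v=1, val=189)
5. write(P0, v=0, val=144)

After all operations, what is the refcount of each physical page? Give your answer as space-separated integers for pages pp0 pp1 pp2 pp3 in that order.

Op 1: fork(P0) -> P1. 2 ppages; refcounts: pp0:2 pp1:2
Op 2: read(P0, v0) -> 41. No state change.
Op 3: write(P0, v0, 153). refcount(pp0)=2>1 -> COPY to pp2. 3 ppages; refcounts: pp0:1 pp1:2 pp2:1
Op 4: write(P0, v1, 189). refcount(pp1)=2>1 -> COPY to pp3. 4 ppages; refcounts: pp0:1 pp1:1 pp2:1 pp3:1
Op 5: write(P0, v0, 144). refcount(pp2)=1 -> write in place. 4 ppages; refcounts: pp0:1 pp1:1 pp2:1 pp3:1

Answer: 1 1 1 1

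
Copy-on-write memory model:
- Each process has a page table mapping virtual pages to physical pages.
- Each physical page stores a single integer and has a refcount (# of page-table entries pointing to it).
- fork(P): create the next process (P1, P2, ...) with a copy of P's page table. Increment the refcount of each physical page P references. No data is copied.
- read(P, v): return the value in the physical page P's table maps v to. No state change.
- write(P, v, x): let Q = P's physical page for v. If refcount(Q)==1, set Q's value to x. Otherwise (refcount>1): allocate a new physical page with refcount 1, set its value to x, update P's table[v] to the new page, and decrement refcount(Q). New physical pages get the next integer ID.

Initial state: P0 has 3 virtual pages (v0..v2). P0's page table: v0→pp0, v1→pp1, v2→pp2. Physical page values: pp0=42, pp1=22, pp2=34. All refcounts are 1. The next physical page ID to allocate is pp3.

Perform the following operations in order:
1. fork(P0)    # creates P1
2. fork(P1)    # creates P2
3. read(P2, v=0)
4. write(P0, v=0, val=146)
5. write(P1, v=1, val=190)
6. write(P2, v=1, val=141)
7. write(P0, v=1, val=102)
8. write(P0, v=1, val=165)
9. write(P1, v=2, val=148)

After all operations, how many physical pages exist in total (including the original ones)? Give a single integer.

Answer: 7

Derivation:
Op 1: fork(P0) -> P1. 3 ppages; refcounts: pp0:2 pp1:2 pp2:2
Op 2: fork(P1) -> P2. 3 ppages; refcounts: pp0:3 pp1:3 pp2:3
Op 3: read(P2, v0) -> 42. No state change.
Op 4: write(P0, v0, 146). refcount(pp0)=3>1 -> COPY to pp3. 4 ppages; refcounts: pp0:2 pp1:3 pp2:3 pp3:1
Op 5: write(P1, v1, 190). refcount(pp1)=3>1 -> COPY to pp4. 5 ppages; refcounts: pp0:2 pp1:2 pp2:3 pp3:1 pp4:1
Op 6: write(P2, v1, 141). refcount(pp1)=2>1 -> COPY to pp5. 6 ppages; refcounts: pp0:2 pp1:1 pp2:3 pp3:1 pp4:1 pp5:1
Op 7: write(P0, v1, 102). refcount(pp1)=1 -> write in place. 6 ppages; refcounts: pp0:2 pp1:1 pp2:3 pp3:1 pp4:1 pp5:1
Op 8: write(P0, v1, 165). refcount(pp1)=1 -> write in place. 6 ppages; refcounts: pp0:2 pp1:1 pp2:3 pp3:1 pp4:1 pp5:1
Op 9: write(P1, v2, 148). refcount(pp2)=3>1 -> COPY to pp6. 7 ppages; refcounts: pp0:2 pp1:1 pp2:2 pp3:1 pp4:1 pp5:1 pp6:1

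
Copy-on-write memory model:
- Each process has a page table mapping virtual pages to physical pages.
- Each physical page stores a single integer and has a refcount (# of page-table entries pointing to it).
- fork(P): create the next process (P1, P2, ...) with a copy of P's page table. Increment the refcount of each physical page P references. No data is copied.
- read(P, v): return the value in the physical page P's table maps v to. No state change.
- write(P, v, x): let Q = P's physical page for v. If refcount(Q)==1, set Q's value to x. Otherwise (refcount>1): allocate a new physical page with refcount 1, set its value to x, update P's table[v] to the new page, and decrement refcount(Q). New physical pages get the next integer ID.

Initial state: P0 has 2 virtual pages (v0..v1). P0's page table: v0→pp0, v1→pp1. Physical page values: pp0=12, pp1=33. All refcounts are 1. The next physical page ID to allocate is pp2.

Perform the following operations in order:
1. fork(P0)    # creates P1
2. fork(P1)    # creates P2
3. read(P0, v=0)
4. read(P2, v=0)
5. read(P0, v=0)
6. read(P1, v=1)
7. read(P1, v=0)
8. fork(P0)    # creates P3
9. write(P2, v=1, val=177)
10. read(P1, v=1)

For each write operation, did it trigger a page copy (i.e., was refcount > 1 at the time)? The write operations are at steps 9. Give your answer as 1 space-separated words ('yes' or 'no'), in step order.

Op 1: fork(P0) -> P1. 2 ppages; refcounts: pp0:2 pp1:2
Op 2: fork(P1) -> P2. 2 ppages; refcounts: pp0:3 pp1:3
Op 3: read(P0, v0) -> 12. No state change.
Op 4: read(P2, v0) -> 12. No state change.
Op 5: read(P0, v0) -> 12. No state change.
Op 6: read(P1, v1) -> 33. No state change.
Op 7: read(P1, v0) -> 12. No state change.
Op 8: fork(P0) -> P3. 2 ppages; refcounts: pp0:4 pp1:4
Op 9: write(P2, v1, 177). refcount(pp1)=4>1 -> COPY to pp2. 3 ppages; refcounts: pp0:4 pp1:3 pp2:1
Op 10: read(P1, v1) -> 33. No state change.

yes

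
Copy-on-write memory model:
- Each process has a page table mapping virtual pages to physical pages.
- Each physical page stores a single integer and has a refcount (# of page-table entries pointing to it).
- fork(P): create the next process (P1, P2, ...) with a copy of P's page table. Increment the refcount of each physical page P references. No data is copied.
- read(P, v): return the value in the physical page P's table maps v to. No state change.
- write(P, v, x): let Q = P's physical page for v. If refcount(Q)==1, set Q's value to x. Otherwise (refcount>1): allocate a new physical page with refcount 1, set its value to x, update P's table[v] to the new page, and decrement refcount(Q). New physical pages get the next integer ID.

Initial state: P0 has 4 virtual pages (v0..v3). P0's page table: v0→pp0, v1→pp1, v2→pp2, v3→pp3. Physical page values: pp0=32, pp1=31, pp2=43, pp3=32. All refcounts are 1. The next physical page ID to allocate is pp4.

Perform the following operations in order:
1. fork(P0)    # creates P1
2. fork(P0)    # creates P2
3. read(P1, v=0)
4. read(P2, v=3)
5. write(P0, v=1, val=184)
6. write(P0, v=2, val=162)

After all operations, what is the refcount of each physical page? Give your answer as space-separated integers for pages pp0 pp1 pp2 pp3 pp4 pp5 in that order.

Answer: 3 2 2 3 1 1

Derivation:
Op 1: fork(P0) -> P1. 4 ppages; refcounts: pp0:2 pp1:2 pp2:2 pp3:2
Op 2: fork(P0) -> P2. 4 ppages; refcounts: pp0:3 pp1:3 pp2:3 pp3:3
Op 3: read(P1, v0) -> 32. No state change.
Op 4: read(P2, v3) -> 32. No state change.
Op 5: write(P0, v1, 184). refcount(pp1)=3>1 -> COPY to pp4. 5 ppages; refcounts: pp0:3 pp1:2 pp2:3 pp3:3 pp4:1
Op 6: write(P0, v2, 162). refcount(pp2)=3>1 -> COPY to pp5. 6 ppages; refcounts: pp0:3 pp1:2 pp2:2 pp3:3 pp4:1 pp5:1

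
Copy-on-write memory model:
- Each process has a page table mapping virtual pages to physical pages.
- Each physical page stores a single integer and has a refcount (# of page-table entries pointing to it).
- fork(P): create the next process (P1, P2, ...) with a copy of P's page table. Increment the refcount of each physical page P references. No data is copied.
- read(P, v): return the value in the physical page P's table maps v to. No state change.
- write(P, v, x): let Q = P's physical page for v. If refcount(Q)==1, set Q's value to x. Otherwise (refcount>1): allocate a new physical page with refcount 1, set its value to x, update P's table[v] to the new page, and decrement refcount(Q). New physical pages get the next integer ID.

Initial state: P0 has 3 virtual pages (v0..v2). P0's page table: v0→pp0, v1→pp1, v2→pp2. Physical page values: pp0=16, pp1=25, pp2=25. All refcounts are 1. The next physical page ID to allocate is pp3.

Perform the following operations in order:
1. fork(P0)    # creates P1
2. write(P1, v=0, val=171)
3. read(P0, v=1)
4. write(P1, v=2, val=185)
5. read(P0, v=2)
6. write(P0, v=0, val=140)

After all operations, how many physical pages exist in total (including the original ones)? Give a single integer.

Answer: 5

Derivation:
Op 1: fork(P0) -> P1. 3 ppages; refcounts: pp0:2 pp1:2 pp2:2
Op 2: write(P1, v0, 171). refcount(pp0)=2>1 -> COPY to pp3. 4 ppages; refcounts: pp0:1 pp1:2 pp2:2 pp3:1
Op 3: read(P0, v1) -> 25. No state change.
Op 4: write(P1, v2, 185). refcount(pp2)=2>1 -> COPY to pp4. 5 ppages; refcounts: pp0:1 pp1:2 pp2:1 pp3:1 pp4:1
Op 5: read(P0, v2) -> 25. No state change.
Op 6: write(P0, v0, 140). refcount(pp0)=1 -> write in place. 5 ppages; refcounts: pp0:1 pp1:2 pp2:1 pp3:1 pp4:1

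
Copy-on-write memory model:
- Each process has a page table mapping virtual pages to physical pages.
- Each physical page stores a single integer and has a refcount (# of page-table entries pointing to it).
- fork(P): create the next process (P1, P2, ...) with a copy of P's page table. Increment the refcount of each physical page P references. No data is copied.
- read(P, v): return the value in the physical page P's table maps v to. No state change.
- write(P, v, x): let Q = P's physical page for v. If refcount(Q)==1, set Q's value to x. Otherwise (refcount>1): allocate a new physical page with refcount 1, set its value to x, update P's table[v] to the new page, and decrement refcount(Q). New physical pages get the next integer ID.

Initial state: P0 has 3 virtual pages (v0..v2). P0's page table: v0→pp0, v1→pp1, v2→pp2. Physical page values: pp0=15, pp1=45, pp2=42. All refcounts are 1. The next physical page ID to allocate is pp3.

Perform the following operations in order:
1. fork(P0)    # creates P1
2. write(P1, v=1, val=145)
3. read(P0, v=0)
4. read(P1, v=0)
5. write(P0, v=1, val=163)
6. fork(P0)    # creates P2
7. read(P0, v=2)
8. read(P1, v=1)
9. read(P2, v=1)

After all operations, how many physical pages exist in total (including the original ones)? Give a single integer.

Answer: 4

Derivation:
Op 1: fork(P0) -> P1. 3 ppages; refcounts: pp0:2 pp1:2 pp2:2
Op 2: write(P1, v1, 145). refcount(pp1)=2>1 -> COPY to pp3. 4 ppages; refcounts: pp0:2 pp1:1 pp2:2 pp3:1
Op 3: read(P0, v0) -> 15. No state change.
Op 4: read(P1, v0) -> 15. No state change.
Op 5: write(P0, v1, 163). refcount(pp1)=1 -> write in place. 4 ppages; refcounts: pp0:2 pp1:1 pp2:2 pp3:1
Op 6: fork(P0) -> P2. 4 ppages; refcounts: pp0:3 pp1:2 pp2:3 pp3:1
Op 7: read(P0, v2) -> 42. No state change.
Op 8: read(P1, v1) -> 145. No state change.
Op 9: read(P2, v1) -> 163. No state change.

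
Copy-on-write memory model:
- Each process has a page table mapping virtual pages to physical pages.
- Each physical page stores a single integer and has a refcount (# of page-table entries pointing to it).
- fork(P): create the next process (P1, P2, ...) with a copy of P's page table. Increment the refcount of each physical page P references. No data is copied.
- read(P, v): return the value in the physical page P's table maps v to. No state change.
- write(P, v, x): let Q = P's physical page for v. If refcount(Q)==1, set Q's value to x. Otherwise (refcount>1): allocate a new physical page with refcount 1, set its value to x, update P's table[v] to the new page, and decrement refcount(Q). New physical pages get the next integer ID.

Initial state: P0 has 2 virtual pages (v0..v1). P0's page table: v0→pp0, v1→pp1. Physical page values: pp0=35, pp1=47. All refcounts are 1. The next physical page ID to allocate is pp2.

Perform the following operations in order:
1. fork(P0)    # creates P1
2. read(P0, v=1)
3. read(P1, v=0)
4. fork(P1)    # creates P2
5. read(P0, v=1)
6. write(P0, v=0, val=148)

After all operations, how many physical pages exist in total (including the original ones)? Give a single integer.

Answer: 3

Derivation:
Op 1: fork(P0) -> P1. 2 ppages; refcounts: pp0:2 pp1:2
Op 2: read(P0, v1) -> 47. No state change.
Op 3: read(P1, v0) -> 35. No state change.
Op 4: fork(P1) -> P2. 2 ppages; refcounts: pp0:3 pp1:3
Op 5: read(P0, v1) -> 47. No state change.
Op 6: write(P0, v0, 148). refcount(pp0)=3>1 -> COPY to pp2. 3 ppages; refcounts: pp0:2 pp1:3 pp2:1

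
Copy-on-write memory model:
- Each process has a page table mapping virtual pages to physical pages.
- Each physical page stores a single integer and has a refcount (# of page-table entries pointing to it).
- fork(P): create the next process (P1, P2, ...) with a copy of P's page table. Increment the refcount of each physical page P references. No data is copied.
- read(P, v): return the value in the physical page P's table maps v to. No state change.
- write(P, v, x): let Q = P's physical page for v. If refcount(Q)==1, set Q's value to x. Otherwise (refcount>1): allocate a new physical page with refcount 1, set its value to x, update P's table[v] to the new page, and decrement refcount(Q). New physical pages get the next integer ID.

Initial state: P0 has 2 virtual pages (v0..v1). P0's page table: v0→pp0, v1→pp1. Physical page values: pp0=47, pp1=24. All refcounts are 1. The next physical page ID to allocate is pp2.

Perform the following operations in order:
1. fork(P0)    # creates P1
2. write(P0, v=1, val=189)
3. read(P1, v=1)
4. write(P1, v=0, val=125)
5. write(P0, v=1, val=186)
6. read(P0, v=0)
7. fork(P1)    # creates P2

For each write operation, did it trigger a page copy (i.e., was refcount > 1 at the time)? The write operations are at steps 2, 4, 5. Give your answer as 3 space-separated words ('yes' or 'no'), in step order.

Op 1: fork(P0) -> P1. 2 ppages; refcounts: pp0:2 pp1:2
Op 2: write(P0, v1, 189). refcount(pp1)=2>1 -> COPY to pp2. 3 ppages; refcounts: pp0:2 pp1:1 pp2:1
Op 3: read(P1, v1) -> 24. No state change.
Op 4: write(P1, v0, 125). refcount(pp0)=2>1 -> COPY to pp3. 4 ppages; refcounts: pp0:1 pp1:1 pp2:1 pp3:1
Op 5: write(P0, v1, 186). refcount(pp2)=1 -> write in place. 4 ppages; refcounts: pp0:1 pp1:1 pp2:1 pp3:1
Op 6: read(P0, v0) -> 47. No state change.
Op 7: fork(P1) -> P2. 4 ppages; refcounts: pp0:1 pp1:2 pp2:1 pp3:2

yes yes no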